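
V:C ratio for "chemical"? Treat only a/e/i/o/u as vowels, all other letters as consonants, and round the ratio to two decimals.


Word: "chemical"
Vowels (a,e,i,o,u): 3
Consonants: 5
Ratio = 3/5
= 0.60


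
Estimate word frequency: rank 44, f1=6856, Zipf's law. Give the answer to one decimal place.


Zipf's law: f(r) = f(1) / r
f(1) = 6856
f(44) = 6856 / 44
= 155.8 occurrences


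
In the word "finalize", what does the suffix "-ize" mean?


Suffix: -ize
Example: finalize (final + -ize)
Meaning = to make


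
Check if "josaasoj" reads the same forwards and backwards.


Word: "josaasoj"
Reversed: "josaasoj"
Forward == Backward? josaasoj == josaasoj
Palindrome = Yes


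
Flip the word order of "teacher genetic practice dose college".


Original: "teacher genetic practice dose college"
Words (1..n): teacher | genetic | practice | dose | college
Reversed (n..1): college | dose | practice | genetic | teacher
Result = "college dose practice genetic teacher"


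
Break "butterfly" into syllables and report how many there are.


Word: "butterfly"
Syllable breakdown: but / ter / fly
Counting: 3 parts
= 3 syllables


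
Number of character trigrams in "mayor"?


Word: "mayor" (length 5)
Number of 3-grams = length - 3 + 1 = 5 - 3 + 1
= 3


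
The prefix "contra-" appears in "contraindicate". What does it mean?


Prefix: contra-
Example: contraindicate (contra- + indicate)
Meaning = against


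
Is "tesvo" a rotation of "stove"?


Word: "stove", Candidate: "tesvo"
Method: check if candidate is substring of word+word
"stovestove" contains "tesvo"? No
Is rotation = No


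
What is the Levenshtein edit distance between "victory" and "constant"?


Word 1: "victory" (length 7)
Word 2: "constant" (length 8)
One optimal edit sequence (insert/delete/substitute each cost 1):
  1. insert 'c'  (+1)
  2. substitute 'v' -> 'o'  (+1)
  3. substitute 'i' -> 'n'  (+1)
  4. substitute 'c' -> 's'  (+1)
  5. keep 't'
  6. substitute 'o' -> 'a'  (+1)
  7. substitute 'r' -> 'n'  (+1)
  8. substitute 'y' -> 't'  (+1)
Total edit operations: 7
Edit distance = 7


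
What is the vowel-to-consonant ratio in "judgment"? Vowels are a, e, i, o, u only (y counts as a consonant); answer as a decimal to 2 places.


Word: "judgment"
Vowels (a,e,i,o,u): 2
Consonants: 6
Ratio = 2/6
= 0.33


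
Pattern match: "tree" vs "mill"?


Pattern of "tree": [0, 1, 2, 2]
Pattern of "mill": [0, 1, 2, 2]
Patterns match
Same pattern = Yes


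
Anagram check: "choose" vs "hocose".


Word 1: "choose" → sorted: cehoos
Word 2: "hocose" → sorted: cehoos
Same letters? cehoos == cehoos
Anagram = Yes


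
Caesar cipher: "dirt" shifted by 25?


Word: "dirt"
Shift: 25
Each letter → (letter + shift) mod 26:
  'd' (3) + 25 = 2 → 'c'
  'i' (8) + 25 = 7 → 'h'
  'r' (17) + 25 = 16 → 'q'
  't' (19) + 25 = 18 → 's'
Result = "chqs"


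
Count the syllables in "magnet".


Word: "magnet"
Syllable breakdown: mag-net
Counting: 2 parts
= 2 syllables


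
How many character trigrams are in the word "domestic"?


Word: "domestic" (length 8)
Number of 3-grams = length - 3 + 1 = 8 - 3 + 1
= 6


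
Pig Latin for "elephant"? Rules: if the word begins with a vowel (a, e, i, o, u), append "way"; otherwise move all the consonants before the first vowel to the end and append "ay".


Word: "elephant"
Starts with vowel → add 'way'
Pig Latin = "elephantway"


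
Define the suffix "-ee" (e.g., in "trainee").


Suffix: -ee
Example: trainee = train + -ee
Meaning = one who receives


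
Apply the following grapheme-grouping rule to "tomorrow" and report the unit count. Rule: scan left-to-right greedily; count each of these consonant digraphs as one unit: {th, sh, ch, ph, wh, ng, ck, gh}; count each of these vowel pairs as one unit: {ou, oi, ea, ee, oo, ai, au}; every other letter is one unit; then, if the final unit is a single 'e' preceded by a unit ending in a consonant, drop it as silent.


Word: "tomorrow" (8 letters)
Left-to-right scan:
  1. 't' (letter)
  2. 'o' (letter)
  3. 'm' (letter)
  4. 'o' (letter)
  5. 'r' (letter)
  6. 'r' (letter)
  7. 'o' (letter)
  8. 'w' (letter)
Units from scan: 8
Sound units = 8 units


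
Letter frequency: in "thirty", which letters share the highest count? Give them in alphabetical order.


Word: "thirty"
Letter counts:
  'h': 1
  'i': 1
  'r': 1
  't': 2
  'y': 1
Maximum count = 2
Most frequent = 't' (2 times each)


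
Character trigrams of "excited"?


Word: "excited" (length 7)
Number of trigrams = 7 - 3 + 1 = 5
  Position 0: "exc"
  Position 1: "xci"
  Position 2: "cit"
  Position 3: "ite"
  Position 4: "ted"
Trigrams = "exc", "xci", "cit", "ite", "ted"


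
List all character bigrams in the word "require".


Word: "require" (length 7)
Number of bigrams = 7 - 2 + 1 = 6
  Position 0: "re"
  Position 1: "eq"
  Position 2: "qu"
  Position 3: "ui"
  Position 4: "ir"
  Position 5: "re"
Bigrams = "re", "eq", "qu", "ui", "ir", "re"


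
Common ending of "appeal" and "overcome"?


Word 1: "appeal"
Word 2: "overcome"
Comparing from end:
  Pos -1: 'l' != 'e' (stop)
LCS = "" (length 0)


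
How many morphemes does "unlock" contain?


Word: "unlock"
Morphemes: un- / lock
Each morpheme carries meaning
= 2 morphemes


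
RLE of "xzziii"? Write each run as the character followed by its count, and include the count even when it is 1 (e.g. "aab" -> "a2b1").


String: "xzziii"
Scanning for consecutive runs:
  'x' x 1
  'z' x 2
  'i' x 3
RLE = "x1z2i3"


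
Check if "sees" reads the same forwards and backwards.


Word: "sees"
Reversed: "sees"
Forward == Backward? sees == sees
Palindrome = Yes


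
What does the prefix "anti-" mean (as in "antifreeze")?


Prefix: anti-
Example: antifreeze = anti- + freeze
Meaning = against


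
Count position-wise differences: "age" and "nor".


Comparing character by character (same length = 3):
  Pos 0: 'a' vs 'n' !=
  Pos 1: 'g' vs 'o' !=
  Pos 2: 'e' vs 'r' !=
Hamming distance = 3


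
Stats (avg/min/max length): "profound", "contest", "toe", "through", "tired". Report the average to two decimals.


Lengths: "profound"=8, "contest"=7, "toe"=3, "through"=7, "tired"=5
Sum = 30, Count = 5
Average = 30/5 = 6.00
= avg=6.00, min=3, max=8


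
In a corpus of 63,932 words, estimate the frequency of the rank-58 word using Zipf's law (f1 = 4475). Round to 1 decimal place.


Zipf's law: f(r) = f(1) / r
f(1) = 4475
f(58) = 4475 / 58
= 77.2 occurrences


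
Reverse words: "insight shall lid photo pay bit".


Original: "insight shall lid photo pay bit"
Words (1..n): insight | shall | lid | photo | pay | bit
Reversed (n..1): bit | pay | photo | lid | shall | insight
Result = "bit pay photo lid shall insight"


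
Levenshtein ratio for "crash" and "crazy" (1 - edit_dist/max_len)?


Word 1: "crash" (length 5)
Word 2: "crazy" (length 5)
One optimal edit sequence:
  1. keep 'c'
  2. keep 'r'
  3. keep 'a'
  4. substitute 's' -> 'z'  (+1)
  5. substitute 'h' -> 'y'  (+1)
Edit distance = 2
Max length = max(5, 5) = 5
Similarity = 1 - 2/5
= 0.6000


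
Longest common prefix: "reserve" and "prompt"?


Word 1: "reserve"
Word 2: "prompt"
Comparing from start:
  Pos 0: 'r' != 'p' (stop)
LCP = "" (length 0)


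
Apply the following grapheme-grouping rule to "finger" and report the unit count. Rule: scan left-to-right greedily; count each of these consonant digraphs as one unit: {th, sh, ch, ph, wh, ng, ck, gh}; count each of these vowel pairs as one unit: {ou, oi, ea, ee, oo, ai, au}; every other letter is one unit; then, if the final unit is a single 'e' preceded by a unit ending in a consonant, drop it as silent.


Word: "finger" (6 letters)
Left-to-right scan:
  (1) 'f' (letter)
  (2) 'i' (letter)
  (3) 'ng' (digraph)
  (4) 'e' (letter)
  (5) 'r' (letter)
Units from scan: 5
Sound units = 5 units


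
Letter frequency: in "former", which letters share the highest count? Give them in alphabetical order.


Word: "former"
Letter counts:
  'e': 1
  'f': 1
  'm': 1
  'o': 1
  'r': 2
Maximum count = 2
Most frequent = 'r' (2 times each)


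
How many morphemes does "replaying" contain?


Word: "replaying"
Morphemes: re- + play + -ing
Each morpheme carries meaning
= 3 morphemes


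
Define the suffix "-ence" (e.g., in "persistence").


Suffix: -ence
Example: persistence = persist + -ence
Meaning = state of


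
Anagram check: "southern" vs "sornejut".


Word 1: "southern" → sorted: ehnorstu
Word 2: "sornejut" → sorted: ejnorstu
Same letters? ehnorstu != ejnorstu
Anagram = No


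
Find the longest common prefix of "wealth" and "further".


Word 1: "wealth"
Word 2: "further"
Comparing from start:
  Pos 0: 'w' != 'f' (stop)
LCP = "" (length 0)


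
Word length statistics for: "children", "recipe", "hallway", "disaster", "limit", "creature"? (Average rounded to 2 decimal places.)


Lengths: "children"=8, "recipe"=6, "hallway"=7, "disaster"=8, "limit"=5, "creature"=8
Sum = 42, Count = 6
Average = 42/6 = 7.00
= avg=7.00, min=5, max=8


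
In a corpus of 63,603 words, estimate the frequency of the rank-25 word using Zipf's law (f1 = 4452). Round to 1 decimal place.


Zipf's law: f(r) = f(1) / r
f(1) = 4452
f(25) = 4452 / 25
= 178.1 occurrences


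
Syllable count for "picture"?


Word: "picture"
Syllable breakdown: pic-ture
Counting: 2 parts
= 2 syllables


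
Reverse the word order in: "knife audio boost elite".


Original: "knife audio boost elite"
Words (1..n): knife | audio | boost | elite
Reversed (n..1): elite | boost | audio | knife
Result = "elite boost audio knife"


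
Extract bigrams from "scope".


Word: "scope" (length 5)
Number of bigrams = 5 - 2 + 1 = 4
  Position 0: "sc"
  Position 1: "co"
  Position 2: "op"
  Position 3: "pe"
Bigrams = "sc", "co", "op", "pe"


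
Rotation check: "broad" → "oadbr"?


Word: "broad", Candidate: "oadbr"
Method: check if candidate is substring of word+word
"broadbroad" contains "oadbr"? Yes
Is rotation = Yes


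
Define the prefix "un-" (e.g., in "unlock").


Prefix: un-
Example: unlock = un- + lock
Meaning = not / reverse


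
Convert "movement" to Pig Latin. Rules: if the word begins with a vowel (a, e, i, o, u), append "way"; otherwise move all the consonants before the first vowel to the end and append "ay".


Word: "movement"
Starts with consonant(s) → move to end, add 'ay'
Consonant cluster: "m"
Pig Latin = "ovementmay"


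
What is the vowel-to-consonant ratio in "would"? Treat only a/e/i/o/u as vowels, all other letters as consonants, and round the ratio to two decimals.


Word: "would"
Vowels (a,e,i,o,u): 2
Consonants: 3
Ratio = 2/3
= 0.67


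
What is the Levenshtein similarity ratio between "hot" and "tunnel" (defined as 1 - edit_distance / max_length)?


Word 1: "hot" (length 3)
Word 2: "tunnel" (length 6)
One optimal edit sequence:
  1. insert 't'  (+1)
  2. insert 'u'  (+1)
  3. insert 'n'  (+1)
  4. substitute 'h' -> 'n'  (+1)
  5. substitute 'o' -> 'e'  (+1)
  6. substitute 't' -> 'l'  (+1)
Edit distance = 6
Max length = max(3, 6) = 6
Similarity = 1 - 6/6
= 0.0000


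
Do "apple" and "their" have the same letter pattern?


Pattern of "apple": [0, 1, 1, 2, 3]
Pattern of "their": [0, 1, 2, 3, 4]
Patterns do not match
Same pattern = No


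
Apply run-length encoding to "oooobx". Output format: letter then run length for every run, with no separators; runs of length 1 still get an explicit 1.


String: "oooobx"
Scanning for consecutive runs:
  'o' x 4
  'b' x 1
  'x' x 1
RLE = "o4b1x1"


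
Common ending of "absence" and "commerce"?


Word 1: "absence"
Word 2: "commerce"
Comparing from end:
  Pos -1: 'e' == 'e'
  Pos -2: 'c' == 'c'
  Pos -3: 'n' != 'r' (stop)
LCS = "ce" (length 2)


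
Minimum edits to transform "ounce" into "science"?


Word 1: "ounce" (length 5)
Word 2: "science" (length 7)
One optimal edit sequence (insert/delete/substitute each cost 1):
  1. insert 's'  (+1)
  2. insert 'c'  (+1)
  3. substitute 'o' -> 'i'  (+1)
  4. substitute 'u' -> 'e'  (+1)
  5. keep 'n'
  6. keep 'c'
  7. keep 'e'
Total edit operations: 4
Edit distance = 4


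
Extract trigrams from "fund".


Word: "fund" (length 4)
Number of trigrams = 4 - 3 + 1 = 2
  Position 0: "fun"
  Position 1: "und"
Trigrams = "fun", "und"


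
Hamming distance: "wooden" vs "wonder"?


Comparing character by character (same length = 6):
  Pos 0: 'w' vs 'w' =
  Pos 1: 'o' vs 'o' =
  Pos 2: 'o' vs 'n' !=
  Pos 3: 'd' vs 'd' =
  Pos 4: 'e' vs 'e' =
  Pos 5: 'n' vs 'r' !=
Hamming distance = 2


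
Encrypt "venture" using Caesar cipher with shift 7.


Word: "venture"
Shift: 7
Each letter → (letter + shift) mod 26:
  'v' (21) + 7 = 2 → 'c'
  'e' (4) + 7 = 11 → 'l'
  'n' (13) + 7 = 20 → 'u'
  't' (19) + 7 = 0 → 'a'
  'u' (20) + 7 = 1 → 'b'
  'r' (17) + 7 = 24 → 'y'
  'e' (4) + 7 = 11 → 'l'
Result = "cluabyl"


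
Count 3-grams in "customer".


Word: "customer" (length 8)
Number of 3-grams = length - 3 + 1 = 8 - 3 + 1
= 6


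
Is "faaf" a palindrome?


Word: "faaf"
Reversed: "faaf"
Forward == Backward? faaf == faaf
Palindrome = Yes


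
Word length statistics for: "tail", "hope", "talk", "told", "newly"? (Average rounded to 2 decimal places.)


Lengths: "tail"=4, "hope"=4, "talk"=4, "told"=4, "newly"=5
Sum = 21, Count = 5
Average = 21/5 = 4.20
= avg=4.20, min=4, max=5


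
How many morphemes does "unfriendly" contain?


Word: "unfriendly"
Morphemes: un- + friend + -ly
Each morpheme carries meaning
= 3 morphemes


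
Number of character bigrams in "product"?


Word: "product" (length 7)
Number of 2-grams = length - 2 + 1 = 7 - 2 + 1
= 6


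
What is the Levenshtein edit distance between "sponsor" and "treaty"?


Word 1: "sponsor" (length 7)
Word 2: "treaty" (length 6)
One optimal edit sequence (insert/delete/substitute each cost 1):
  1. delete 's'  (+1)
  2. substitute 'p' -> 't'  (+1)
  3. substitute 'o' -> 'r'  (+1)
  4. substitute 'n' -> 'e'  (+1)
  5. substitute 's' -> 'a'  (+1)
  6. substitute 'o' -> 't'  (+1)
  7. substitute 'r' -> 'y'  (+1)
Total edit operations: 7
Edit distance = 7


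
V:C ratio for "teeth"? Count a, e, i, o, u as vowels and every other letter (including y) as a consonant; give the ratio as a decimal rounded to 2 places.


Word: "teeth"
Vowels (a,e,i,o,u): 2
Consonants: 3
Ratio = 2/3
= 0.67


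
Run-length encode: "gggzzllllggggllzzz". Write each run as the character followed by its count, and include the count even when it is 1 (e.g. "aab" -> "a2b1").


String: "gggzzllllggggllzzz"
Scanning for consecutive runs:
  'g' x 3
  'z' x 2
  'l' x 4
  'g' x 4
  'l' x 2
  'z' x 3
RLE = "g3z2l4g4l2z3"


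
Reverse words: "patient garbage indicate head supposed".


Original: "patient garbage indicate head supposed"
Words (1..n): patient | garbage | indicate | head | supposed
Reversed (n..1): supposed | head | indicate | garbage | patient
Result = "supposed head indicate garbage patient"


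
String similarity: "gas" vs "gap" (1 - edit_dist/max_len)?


Word 1: "gas" (length 3)
Word 2: "gap" (length 3)
One optimal edit sequence:
  1. keep 'g'
  2. keep 'a'
  3. substitute 's' -> 'p'  (+1)
Edit distance = 1
Max length = max(3, 3) = 3
Similarity = 1 - 1/3
= 0.6667


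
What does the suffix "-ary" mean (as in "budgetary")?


Suffix: -ary
As in: budgetary -> budget + -ary
Meaning = relating to


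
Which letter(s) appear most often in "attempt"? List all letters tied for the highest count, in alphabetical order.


Word: "attempt"
Letter counts:
  'a': 1
  'e': 1
  'm': 1
  'p': 1
  't': 3
Maximum count = 3
Most frequent = 't' (3 times each)


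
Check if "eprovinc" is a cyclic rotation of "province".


Word: "province", Candidate: "eprovinc"
Method: check if candidate is substring of word+word
"provinceprovince" contains "eprovinc"? Yes
Is rotation = Yes


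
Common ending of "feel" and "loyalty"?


Word 1: "feel"
Word 2: "loyalty"
Comparing from end:
  Pos -1: 'l' != 'y' (stop)
LCS = "" (length 0)


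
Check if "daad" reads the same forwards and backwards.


Word: "daad"
Reversed: "daad"
Forward == Backward? daad == daad
Palindrome = Yes


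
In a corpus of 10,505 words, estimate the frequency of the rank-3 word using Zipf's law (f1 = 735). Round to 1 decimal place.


Zipf's law: f(r) = f(1) / r
f(1) = 735
f(3) = 735 / 3
= 245.0 occurrences


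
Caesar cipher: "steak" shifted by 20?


Word: "steak"
Shift: 20
Each letter → (letter + shift) mod 26:
  's' (18) + 20 = 12 → 'm'
  't' (19) + 20 = 13 → 'n'
  'e' (4) + 20 = 24 → 'y'
  'a' (0) + 20 = 20 → 'u'
  'k' (10) + 20 = 4 → 'e'
Result = "mnyue"


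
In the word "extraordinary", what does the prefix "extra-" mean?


Prefix: extra-
Example: extraordinary (extra- + ordinary)
Meaning = beyond


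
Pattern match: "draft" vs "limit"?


Pattern of "draft": [0, 1, 2, 3, 4]
Pattern of "limit": [0, 1, 2, 1, 3]
Patterns do not match
Same pattern = No


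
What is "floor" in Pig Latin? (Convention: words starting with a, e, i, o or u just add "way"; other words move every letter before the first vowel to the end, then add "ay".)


Word: "floor"
Starts with consonant(s) → move to end, add 'ay'
Consonant cluster: "fl"
Pig Latin = "oorflay"


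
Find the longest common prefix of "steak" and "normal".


Word 1: "steak"
Word 2: "normal"
Comparing from start:
  Pos 0: 's' != 'n' (stop)
LCP = "" (length 0)


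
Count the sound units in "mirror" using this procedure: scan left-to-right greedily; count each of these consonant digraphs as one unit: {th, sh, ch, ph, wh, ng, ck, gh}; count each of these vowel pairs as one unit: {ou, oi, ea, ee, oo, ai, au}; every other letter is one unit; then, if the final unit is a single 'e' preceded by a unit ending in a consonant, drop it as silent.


Word: "mirror" (6 letters)
Left-to-right scan:
  (1) 'm' (letter)
  (2) 'i' (letter)
  (3) 'r' (letter)
  (4) 'r' (letter)
  (5) 'o' (letter)
  (6) 'r' (letter)
Units from scan: 6
Sound units = 6 units


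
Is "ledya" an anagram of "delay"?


Word 1: "delay" → sorted: adely
Word 2: "ledya" → sorted: adely
Same letters? adely == adely
Anagram = Yes


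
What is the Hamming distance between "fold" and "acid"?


Comparing character by character (same length = 4):
  Pos 0: 'f' vs 'a' !=
  Pos 1: 'o' vs 'c' !=
  Pos 2: 'l' vs 'i' !=
  Pos 3: 'd' vs 'd' =
Hamming distance = 3


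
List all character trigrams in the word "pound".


Word: "pound" (length 5)
Number of trigrams = 5 - 3 + 1 = 3
  Position 0: "pou"
  Position 1: "oun"
  Position 2: "und"
Trigrams = "pou", "oun", "und"


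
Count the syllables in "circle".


Word: "circle"
Syllable breakdown: cir / cle
Counting: 2 parts
= 2 syllables


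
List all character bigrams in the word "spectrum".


Word: "spectrum" (length 8)
Number of bigrams = 8 - 2 + 1 = 7
  Position 0: "sp"
  Position 1: "pe"
  Position 2: "ec"
  Position 3: "ct"
  Position 4: "tr"
  Position 5: "ru"
  Position 6: "um"
Bigrams = "sp", "pe", "ec", "ct", "tr", "ru", "um"


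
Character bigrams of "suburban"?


Word: "suburban" (length 8)
Number of bigrams = 8 - 2 + 1 = 7
  Position 0: "su"
  Position 1: "ub"
  Position 2: "bu"
  Position 3: "ur"
  Position 4: "rb"
  Position 5: "ba"
  Position 6: "an"
Bigrams = "su", "ub", "bu", "ur", "rb", "ba", "an"


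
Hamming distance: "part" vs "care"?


Comparing character by character (same length = 4):
  Pos 0: 'p' vs 'c' !=
  Pos 1: 'a' vs 'a' =
  Pos 2: 'r' vs 'r' =
  Pos 3: 't' vs 'e' !=
Hamming distance = 2


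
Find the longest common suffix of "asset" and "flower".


Word 1: "asset"
Word 2: "flower"
Comparing from end:
  Pos -1: 't' != 'r' (stop)
LCS = "" (length 0)


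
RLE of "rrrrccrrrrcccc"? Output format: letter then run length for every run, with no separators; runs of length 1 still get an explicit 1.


String: "rrrrccrrrrcccc"
Scanning for consecutive runs:
  'r' x 4
  'c' x 2
  'r' x 4
  'c' x 4
RLE = "r4c2r4c4"


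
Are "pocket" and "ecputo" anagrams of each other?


Word 1: "pocket" → sorted: cekopt
Word 2: "ecputo" → sorted: ceoptu
Same letters? cekopt != ceoptu
Anagram = No


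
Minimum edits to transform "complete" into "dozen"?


Word 1: "complete" (length 8)
Word 2: "dozen" (length 5)
One optimal edit sequence (insert/delete/substitute each cost 1):
  1. substitute 'c' -> 'd'  (+1)
  2. keep 'o'
  3. delete 'm'  (+1)
  4. delete 'p'  (+1)
  5. substitute 'l' -> 'z'  (+1)
  6. keep 'e'
  7. delete 't'  (+1)
  8. substitute 'e' -> 'n'  (+1)
Total edit operations: 6
Edit distance = 6


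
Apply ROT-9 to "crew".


Word: "crew"
Shift: 9
Each letter → (letter + shift) mod 26:
  'c' (2) + 9 = 11 → 'l'
  'r' (17) + 9 = 0 → 'a'
  'e' (4) + 9 = 13 → 'n'
  'w' (22) + 9 = 5 → 'f'
Result = "lanf"


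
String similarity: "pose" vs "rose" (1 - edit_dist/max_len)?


Word 1: "pose" (length 4)
Word 2: "rose" (length 4)
One optimal edit sequence:
  1. substitute 'p' -> 'r'  (+1)
  2. keep 'o'
  3. keep 's'
  4. keep 'e'
Edit distance = 1
Max length = max(4, 4) = 4
Similarity = 1 - 1/4
= 0.7500


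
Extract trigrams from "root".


Word: "root" (length 4)
Number of trigrams = 4 - 3 + 1 = 2
  Position 0: "roo"
  Position 1: "oot"
Trigrams = "roo", "oot"


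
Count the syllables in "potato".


Word: "potato"
Syllable breakdown: po | ta | to
Counting: 3 parts
= 3 syllables


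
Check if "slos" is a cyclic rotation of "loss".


Word: "loss", Candidate: "slos"
Method: check if candidate is substring of word+word
"lossloss" contains "slos"? Yes
Is rotation = Yes


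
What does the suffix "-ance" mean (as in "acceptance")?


Suffix: -ance
As in: acceptance -> accept + -ance
Meaning = state of


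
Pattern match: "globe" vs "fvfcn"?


Pattern of "globe": [0, 1, 2, 3, 4]
Pattern of "fvfcn": [0, 1, 0, 2, 3]
Patterns do not match
Same pattern = No


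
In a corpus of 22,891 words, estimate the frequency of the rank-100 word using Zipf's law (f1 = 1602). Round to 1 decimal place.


Zipf's law: f(r) = f(1) / r
f(1) = 1602
f(100) = 1602 / 100
= 16.0 occurrences


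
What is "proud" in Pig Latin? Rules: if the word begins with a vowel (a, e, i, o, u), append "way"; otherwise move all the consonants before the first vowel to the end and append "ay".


Word: "proud"
Starts with consonant(s) → move to end, add 'ay'
Consonant cluster: "pr"
Pig Latin = "oudpray"


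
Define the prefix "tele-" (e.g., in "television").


Prefix: tele-
Example: television (tele- + vision)
Meaning = distant


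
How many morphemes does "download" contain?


Word: "download"
Morphemes: down- / load
Each morpheme carries meaning
= 2 morphemes


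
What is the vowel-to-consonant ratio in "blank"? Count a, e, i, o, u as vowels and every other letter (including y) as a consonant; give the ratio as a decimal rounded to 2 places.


Word: "blank"
Vowels (a,e,i,o,u): 1
Consonants: 4
Ratio = 1/4
= 0.25


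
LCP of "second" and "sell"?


Word 1: "second"
Word 2: "sell"
Comparing from start:
  Pos 0: 's' == 's'
  Pos 1: 'e' == 'e'
  Pos 2: 'c' != 'l' (stop)
LCP = "se" (length 2)


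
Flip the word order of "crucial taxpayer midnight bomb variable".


Original: "crucial taxpayer midnight bomb variable"
Words (1..n): crucial | taxpayer | midnight | bomb | variable
Reversed (n..1): variable | bomb | midnight | taxpayer | crucial
Result = "variable bomb midnight taxpayer crucial"


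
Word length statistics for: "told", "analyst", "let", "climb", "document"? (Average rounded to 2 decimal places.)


Lengths: "told"=4, "analyst"=7, "let"=3, "climb"=5, "document"=8
Sum = 27, Count = 5
Average = 27/5 = 5.40
= avg=5.40, min=3, max=8


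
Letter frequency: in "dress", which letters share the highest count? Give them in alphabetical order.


Word: "dress"
Letter counts:
  'd': 1
  'e': 1
  'r': 1
  's': 2
Maximum count = 2
Most frequent = 's' (2 times each)


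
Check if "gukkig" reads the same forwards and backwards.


Word: "gukkig"
Reversed: "gikkug"
Forward == Backward? gukkig != gikkug
Palindrome = No


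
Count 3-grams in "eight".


Word: "eight" (length 5)
Number of 3-grams = length - 3 + 1 = 5 - 3 + 1
= 3


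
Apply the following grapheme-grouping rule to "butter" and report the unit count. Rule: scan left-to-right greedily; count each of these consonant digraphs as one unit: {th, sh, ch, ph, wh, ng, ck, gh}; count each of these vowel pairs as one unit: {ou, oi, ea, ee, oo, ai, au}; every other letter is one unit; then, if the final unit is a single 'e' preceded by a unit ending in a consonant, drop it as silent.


Word: "butter" (6 letters)
Left-to-right scan:
  (1) 'b' (letter)
  (2) 'u' (letter)
  (3) 't' (letter)
  (4) 't' (letter)
  (5) 'e' (letter)
  (6) 'r' (letter)
Units from scan: 6
Sound units = 6 units


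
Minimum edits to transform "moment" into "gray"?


Word 1: "moment" (length 6)
Word 2: "gray" (length 4)
One optimal edit sequence (insert/delete/substitute each cost 1):
  1. delete 'm'  (+1)
  2. delete 'o'  (+1)
  3. substitute 'm' -> 'g'  (+1)
  4. substitute 'e' -> 'r'  (+1)
  5. substitute 'n' -> 'a'  (+1)
  6. substitute 't' -> 'y'  (+1)
Total edit operations: 6
Edit distance = 6


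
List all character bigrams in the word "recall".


Word: "recall" (length 6)
Number of bigrams = 6 - 2 + 1 = 5
  Position 0: "re"
  Position 1: "ec"
  Position 2: "ca"
  Position 3: "al"
  Position 4: "ll"
Bigrams = "re", "ec", "ca", "al", "ll"


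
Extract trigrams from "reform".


Word: "reform" (length 6)
Number of trigrams = 6 - 3 + 1 = 4
  Position 0: "ref"
  Position 1: "efo"
  Position 2: "for"
  Position 3: "orm"
Trigrams = "ref", "efo", "for", "orm"


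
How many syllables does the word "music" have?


Word: "music"
Syllable breakdown: mu-sic
Counting: 2 parts
= 2 syllables


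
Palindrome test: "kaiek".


Word: "kaiek"
Reversed: "keiak"
Forward == Backward? kaiek != keiak
Palindrome = No


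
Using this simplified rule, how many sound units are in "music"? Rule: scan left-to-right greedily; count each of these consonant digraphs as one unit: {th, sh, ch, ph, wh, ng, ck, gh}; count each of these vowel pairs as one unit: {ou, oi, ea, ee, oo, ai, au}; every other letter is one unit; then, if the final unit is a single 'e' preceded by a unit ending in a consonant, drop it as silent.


Word: "music" (5 letters)
Left-to-right scan:
  1. 'm' (letter)
  2. 'u' (letter)
  3. 's' (letter)
  4. 'i' (letter)
  5. 'c' (letter)
Units from scan: 5
Sound units = 5 units


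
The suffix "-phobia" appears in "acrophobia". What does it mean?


Suffix: -phobia
As in: acrophobia -> acro- + -phobia
Meaning = fear of


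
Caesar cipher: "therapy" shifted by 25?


Word: "therapy"
Shift: 25
Each letter → (letter + shift) mod 26:
  't' (19) + 25 = 18 → 's'
  'h' (7) + 25 = 6 → 'g'
  'e' (4) + 25 = 3 → 'd'
  'r' (17) + 25 = 16 → 'q'
  'a' (0) + 25 = 25 → 'z'
  'p' (15) + 25 = 14 → 'o'
  'y' (24) + 25 = 23 → 'x'
Result = "sgdqzox"


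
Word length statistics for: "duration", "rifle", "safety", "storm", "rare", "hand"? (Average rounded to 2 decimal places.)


Lengths: "duration"=8, "rifle"=5, "safety"=6, "storm"=5, "rare"=4, "hand"=4
Sum = 32, Count = 6
Average = 32/6 = 5.33
= avg=5.33, min=4, max=8


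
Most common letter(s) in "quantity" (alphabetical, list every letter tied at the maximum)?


Word: "quantity"
Letter counts:
  'a': 1
  'i': 1
  'n': 1
  'q': 1
  't': 2
  'u': 1
  'y': 1
Maximum count = 2
Most frequent = 't' (2 times each)


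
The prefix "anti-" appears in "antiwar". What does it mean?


Prefix: anti-
Example: antiwar (anti- + war)
Meaning = against


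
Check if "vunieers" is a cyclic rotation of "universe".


Word: "universe", Candidate: "vunieers"
Method: check if candidate is substring of word+word
"universeuniverse" contains "vunieers"? No
Is rotation = No


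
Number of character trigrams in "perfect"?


Word: "perfect" (length 7)
Number of 3-grams = length - 3 + 1 = 7 - 3 + 1
= 5


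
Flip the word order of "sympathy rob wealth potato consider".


Original: "sympathy rob wealth potato consider"
Words (1..n): sympathy | rob | wealth | potato | consider
Reversed (n..1): consider | potato | wealth | rob | sympathy
Result = "consider potato wealth rob sympathy"


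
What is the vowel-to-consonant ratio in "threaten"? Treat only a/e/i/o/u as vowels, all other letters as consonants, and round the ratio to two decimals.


Word: "threaten"
Vowels (a,e,i,o,u): 3
Consonants: 5
Ratio = 3/5
= 0.60


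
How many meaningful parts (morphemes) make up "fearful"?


Word: "fearful"
Morphemes: fear | -ful
Each morpheme carries meaning
= 2 morphemes


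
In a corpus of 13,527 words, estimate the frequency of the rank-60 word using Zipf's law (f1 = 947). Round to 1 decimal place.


Zipf's law: f(r) = f(1) / r
f(1) = 947
f(60) = 947 / 60
= 15.8 occurrences


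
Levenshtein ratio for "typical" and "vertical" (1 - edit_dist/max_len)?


Word 1: "typical" (length 7)
Word 2: "vertical" (length 8)
One optimal edit sequence:
  1. insert 'v'  (+1)
  2. substitute 't' -> 'e'  (+1)
  3. substitute 'y' -> 'r'  (+1)
  4. substitute 'p' -> 't'  (+1)
  5. keep 'i'
  6. keep 'c'
  7. keep 'a'
  8. keep 'l'
Edit distance = 4
Max length = max(7, 8) = 8
Similarity = 1 - 4/8
= 0.5000


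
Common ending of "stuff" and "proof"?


Word 1: "stuff"
Word 2: "proof"
Comparing from end:
  Pos -1: 'f' == 'f'
  Pos -2: 'f' != 'o' (stop)
LCS = "f" (length 1)


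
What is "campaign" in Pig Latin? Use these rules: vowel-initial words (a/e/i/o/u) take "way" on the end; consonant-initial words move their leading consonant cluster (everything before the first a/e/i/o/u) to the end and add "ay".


Word: "campaign"
Starts with consonant(s) → move to end, add 'ay'
Consonant cluster: "c"
Pig Latin = "ampaigncay"


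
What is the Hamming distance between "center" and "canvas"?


Comparing character by character (same length = 6):
  Pos 0: 'c' vs 'c' =
  Pos 1: 'e' vs 'a' !=
  Pos 2: 'n' vs 'n' =
  Pos 3: 't' vs 'v' !=
  Pos 4: 'e' vs 'a' !=
  Pos 5: 'r' vs 's' !=
Hamming distance = 4


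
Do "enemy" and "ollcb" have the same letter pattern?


Pattern of "enemy": [0, 1, 0, 2, 3]
Pattern of "ollcb": [0, 1, 1, 2, 3]
Patterns do not match
Same pattern = No


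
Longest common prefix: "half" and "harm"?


Word 1: "half"
Word 2: "harm"
Comparing from start:
  Pos 0: 'h' == 'h'
  Pos 1: 'a' == 'a'
  Pos 2: 'l' != 'r' (stop)
LCP = "ha" (length 2)


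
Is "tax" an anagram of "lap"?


Word 1: "lap" → sorted: alp
Word 2: "tax" → sorted: atx
Same letters? alp != atx
Anagram = No


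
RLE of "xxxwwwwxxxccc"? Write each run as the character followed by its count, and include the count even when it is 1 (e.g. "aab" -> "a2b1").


String: "xxxwwwwxxxccc"
Scanning for consecutive runs:
  'x' x 3
  'w' x 4
  'x' x 3
  'c' x 3
RLE = "x3w4x3c3"


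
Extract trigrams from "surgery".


Word: "surgery" (length 7)
Number of trigrams = 7 - 3 + 1 = 5
  Position 0: "sur"
  Position 1: "urg"
  Position 2: "rge"
  Position 3: "ger"
  Position 4: "ery"
Trigrams = "sur", "urg", "rge", "ger", "ery"


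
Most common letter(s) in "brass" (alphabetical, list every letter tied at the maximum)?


Word: "brass"
Letter counts:
  'a': 1
  'b': 1
  'r': 1
  's': 2
Maximum count = 2
Most frequent = 's' (2 times each)


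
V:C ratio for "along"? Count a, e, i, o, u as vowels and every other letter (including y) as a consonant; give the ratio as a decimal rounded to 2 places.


Word: "along"
Vowels (a,e,i,o,u): 2
Consonants: 3
Ratio = 2/3
= 0.67


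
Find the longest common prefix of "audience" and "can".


Word 1: "audience"
Word 2: "can"
Comparing from start:
  Pos 0: 'a' != 'c' (stop)
LCP = "" (length 0)


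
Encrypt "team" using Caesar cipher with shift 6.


Word: "team"
Shift: 6
Each letter → (letter + shift) mod 26:
  't' (19) + 6 = 25 → 'z'
  'e' (4) + 6 = 10 → 'k'
  'a' (0) + 6 = 6 → 'g'
  'm' (12) + 6 = 18 → 's'
Result = "zkgs"


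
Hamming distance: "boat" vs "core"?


Comparing character by character (same length = 4):
  Pos 0: 'b' vs 'c' !=
  Pos 1: 'o' vs 'o' =
  Pos 2: 'a' vs 'r' !=
  Pos 3: 't' vs 'e' !=
Hamming distance = 3


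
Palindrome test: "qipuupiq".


Word: "qipuupiq"
Reversed: "qipuupiq"
Forward == Backward? qipuupiq == qipuupiq
Palindrome = Yes


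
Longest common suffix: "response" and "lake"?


Word 1: "response"
Word 2: "lake"
Comparing from end:
  Pos -1: 'e' == 'e'
  Pos -2: 's' != 'k' (stop)
LCS = "e" (length 1)


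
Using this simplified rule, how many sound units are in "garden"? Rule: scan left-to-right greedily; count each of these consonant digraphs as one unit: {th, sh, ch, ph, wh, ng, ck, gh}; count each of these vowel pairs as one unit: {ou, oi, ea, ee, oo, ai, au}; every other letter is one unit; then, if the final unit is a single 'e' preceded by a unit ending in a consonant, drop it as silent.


Word: "garden" (6 letters)
Left-to-right scan:
  (1) 'g' (letter)
  (2) 'a' (letter)
  (3) 'r' (letter)
  (4) 'd' (letter)
  (5) 'e' (letter)
  (6) 'n' (letter)
Units from scan: 6
Sound units = 6 units


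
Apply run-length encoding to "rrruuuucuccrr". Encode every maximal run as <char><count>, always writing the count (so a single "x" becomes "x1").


String: "rrruuuucuccrr"
Scanning for consecutive runs:
  'r' x 3
  'u' x 4
  'c' x 1
  'u' x 1
  'c' x 2
  'r' x 2
RLE = "r3u4c1u1c2r2"


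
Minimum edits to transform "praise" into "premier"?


Word 1: "praise" (length 6)
Word 2: "premier" (length 7)
One optimal edit sequence (insert/delete/substitute each cost 1):
  1. keep 'p'
  2. keep 'r'
  3. insert 'e'  (+1)
  4. substitute 'a' -> 'm'  (+1)
  5. keep 'i'
  6. substitute 's' -> 'e'  (+1)
  7. substitute 'e' -> 'r'  (+1)
Total edit operations: 4
Edit distance = 4


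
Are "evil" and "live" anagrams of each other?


Word 1: "evil" → sorted: eilv
Word 2: "live" → sorted: eilv
Same letters? eilv == eilv
Anagram = Yes


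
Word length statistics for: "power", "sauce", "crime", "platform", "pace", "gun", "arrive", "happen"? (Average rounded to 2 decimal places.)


Lengths: "power"=5, "sauce"=5, "crime"=5, "platform"=8, "pace"=4, "gun"=3, "arrive"=6, "happen"=6
Sum = 42, Count = 8
Average = 42/8 = 5.25
= avg=5.25, min=3, max=8


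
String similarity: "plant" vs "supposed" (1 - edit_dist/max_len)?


Word 1: "plant" (length 5)
Word 2: "supposed" (length 8)
One optimal edit sequence:
  1. insert 's'  (+1)
  2. insert 'u'  (+1)
  3. insert 'p'  (+1)
  4. keep 'p'
  5. substitute 'l' -> 'o'  (+1)
  6. substitute 'a' -> 's'  (+1)
  7. substitute 'n' -> 'e'  (+1)
  8. substitute 't' -> 'd'  (+1)
Edit distance = 7
Max length = max(5, 8) = 8
Similarity = 1 - 7/8
= 0.1250


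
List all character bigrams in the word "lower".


Word: "lower" (length 5)
Number of bigrams = 5 - 2 + 1 = 4
  Position 0: "lo"
  Position 1: "ow"
  Position 2: "we"
  Position 3: "er"
Bigrams = "lo", "ow", "we", "er"


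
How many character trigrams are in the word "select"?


Word: "select" (length 6)
Number of 3-grams = length - 3 + 1 = 6 - 3 + 1
= 4


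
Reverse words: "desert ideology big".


Original: "desert ideology big"
Words (1..n): desert | ideology | big
Reversed (n..1): big | ideology | desert
Result = "big ideology desert"


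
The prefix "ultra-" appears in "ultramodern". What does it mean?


Prefix: ultra-
Example: ultramodern (ultra- + modern)
Meaning = beyond


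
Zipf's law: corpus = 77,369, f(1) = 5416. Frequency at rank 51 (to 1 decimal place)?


Zipf's law: f(r) = f(1) / r
f(1) = 5416
f(51) = 5416 / 51
= 106.2 occurrences


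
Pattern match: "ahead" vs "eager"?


Pattern of "ahead": [0, 1, 2, 0, 3]
Pattern of "eager": [0, 1, 2, 0, 3]
Patterns match
Same pattern = Yes


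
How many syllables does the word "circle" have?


Word: "circle"
Syllable breakdown: cir · cle
Counting: 2 parts
= 2 syllables


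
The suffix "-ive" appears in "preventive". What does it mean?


Suffix: -ive
As in: preventive -> prevent + -ive
Meaning = tending to


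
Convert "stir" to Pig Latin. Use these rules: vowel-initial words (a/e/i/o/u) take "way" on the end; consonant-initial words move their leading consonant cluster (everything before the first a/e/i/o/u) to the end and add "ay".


Word: "stir"
Starts with consonant(s) → move to end, add 'ay'
Consonant cluster: "st"
Pig Latin = "irstay"


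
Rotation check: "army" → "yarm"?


Word: "army", Candidate: "yarm"
Method: check if candidate is substring of word+word
"armyarmy" contains "yarm"? Yes
Is rotation = Yes


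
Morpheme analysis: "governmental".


Word: "governmental"
Morphemes: govern + -ment + -al
Each morpheme carries meaning
= 3 morphemes


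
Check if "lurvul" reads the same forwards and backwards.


Word: "lurvul"
Reversed: "luvrul"
Forward == Backward? lurvul != luvrul
Palindrome = No


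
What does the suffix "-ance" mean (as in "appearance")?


Suffix: -ance
Example: appearance (appear + -ance)
Meaning = state of


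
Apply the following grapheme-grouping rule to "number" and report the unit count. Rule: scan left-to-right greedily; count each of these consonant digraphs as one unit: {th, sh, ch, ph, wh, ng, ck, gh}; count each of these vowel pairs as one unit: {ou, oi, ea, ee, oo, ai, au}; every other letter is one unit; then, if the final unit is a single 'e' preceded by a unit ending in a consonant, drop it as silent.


Word: "number" (6 letters)
Left-to-right scan:
  [1] 'n' (letter)
  [2] 'u' (letter)
  [3] 'm' (letter)
  [4] 'b' (letter)
  [5] 'e' (letter)
  [6] 'r' (letter)
Units from scan: 6
Sound units = 6 units


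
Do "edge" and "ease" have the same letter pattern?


Pattern of "edge": [0, 1, 2, 0]
Pattern of "ease": [0, 1, 2, 0]
Patterns match
Same pattern = Yes


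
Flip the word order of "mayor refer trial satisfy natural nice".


Original: "mayor refer trial satisfy natural nice"
Words (1..n): mayor | refer | trial | satisfy | natural | nice
Reversed (n..1): nice | natural | satisfy | trial | refer | mayor
Result = "nice natural satisfy trial refer mayor"


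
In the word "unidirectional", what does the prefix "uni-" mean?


Prefix: uni-
Example: unidirectional = uni- + directional
Meaning = one


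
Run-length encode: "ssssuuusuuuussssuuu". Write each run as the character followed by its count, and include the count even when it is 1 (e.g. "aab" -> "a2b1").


String: "ssssuuusuuuussssuuu"
Scanning for consecutive runs:
  's' x 4
  'u' x 3
  's' x 1
  'u' x 4
  's' x 4
  'u' x 3
RLE = "s4u3s1u4s4u3"


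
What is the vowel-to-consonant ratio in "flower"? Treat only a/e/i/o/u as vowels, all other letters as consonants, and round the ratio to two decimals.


Word: "flower"
Vowels (a,e,i,o,u): 2
Consonants: 4
Ratio = 2/4
= 0.50


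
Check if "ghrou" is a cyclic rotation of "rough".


Word: "rough", Candidate: "ghrou"
Method: check if candidate is substring of word+word
"roughrough" contains "ghrou"? Yes
Is rotation = Yes


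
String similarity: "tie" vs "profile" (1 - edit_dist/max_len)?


Word 1: "tie" (length 3)
Word 2: "profile" (length 7)
One optimal edit sequence:
  1. insert 'p'  (+1)
  2. insert 'r'  (+1)
  3. insert 'o'  (+1)
  4. substitute 't' -> 'f'  (+1)
  5. keep 'i'
  6. insert 'l'  (+1)
  7. keep 'e'
Edit distance = 5
Max length = max(3, 7) = 7
Similarity = 1 - 5/7
= 0.2857


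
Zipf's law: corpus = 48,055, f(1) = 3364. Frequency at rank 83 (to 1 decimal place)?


Zipf's law: f(r) = f(1) / r
f(1) = 3364
f(83) = 3364 / 83
= 40.5 occurrences
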